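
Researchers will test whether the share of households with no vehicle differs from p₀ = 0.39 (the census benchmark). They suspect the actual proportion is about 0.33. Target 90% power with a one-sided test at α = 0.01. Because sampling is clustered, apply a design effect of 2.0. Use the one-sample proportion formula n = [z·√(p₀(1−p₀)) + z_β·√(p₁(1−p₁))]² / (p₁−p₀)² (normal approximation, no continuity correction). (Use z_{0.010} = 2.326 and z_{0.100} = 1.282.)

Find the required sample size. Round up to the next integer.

n = [z_α·√(p₀q₀) + z_β·√(p₁q₁)]² / (p₁ − p₀)²
  = [2.326·√(0.39·0.61) + 1.282·√(0.33·0.67)]² / (-0.06)²
  = [2.326·0.4877 + 1.282·0.4702]² / 0.0036
  = [1.7373]² / 0.0036
  = 838.41
Design effect: 2.0 × 838.41 = 1676.82.
Round up → n = 1677.

n = 1677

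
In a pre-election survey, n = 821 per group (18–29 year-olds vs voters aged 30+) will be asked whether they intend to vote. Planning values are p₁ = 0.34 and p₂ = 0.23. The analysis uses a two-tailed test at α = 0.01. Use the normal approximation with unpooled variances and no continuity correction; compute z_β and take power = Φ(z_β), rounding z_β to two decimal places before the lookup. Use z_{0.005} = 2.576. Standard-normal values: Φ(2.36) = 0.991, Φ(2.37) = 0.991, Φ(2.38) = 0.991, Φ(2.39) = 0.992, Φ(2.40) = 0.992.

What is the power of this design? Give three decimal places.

Power ≈ 0.992

z_β = |p₁−p₂|·√(n/[p₁q₁+p₂q₂]) − z_{α/2}
    = 0.11 · √(821/0.4015) − 2.576
    = 0.11 · 45.2198 − 2.576
    = 4.9742 − 2.576 = 2.3982 → 2.40
Power = Φ(2.40) = 0.992.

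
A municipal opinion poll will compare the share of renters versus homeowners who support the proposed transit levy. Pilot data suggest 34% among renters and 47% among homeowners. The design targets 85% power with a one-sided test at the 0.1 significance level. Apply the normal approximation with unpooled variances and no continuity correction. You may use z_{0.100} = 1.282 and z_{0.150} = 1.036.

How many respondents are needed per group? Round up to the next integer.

n = 151 per group

n = (z_α + z_β)² · [p₁(1−p₁) + p₂(1−p₂)] / (p₁ − p₂)²
  = (1.282 + 1.036)² · (0.34·0.66 + 0.47·0.53) / (-0.13)²
  = (2.318)² · (0.2244 + 0.2491) / 0.0169
  = 5.3731 · 0.4735 / 0.0169
  = 150.54
Round up → n = 151 per group.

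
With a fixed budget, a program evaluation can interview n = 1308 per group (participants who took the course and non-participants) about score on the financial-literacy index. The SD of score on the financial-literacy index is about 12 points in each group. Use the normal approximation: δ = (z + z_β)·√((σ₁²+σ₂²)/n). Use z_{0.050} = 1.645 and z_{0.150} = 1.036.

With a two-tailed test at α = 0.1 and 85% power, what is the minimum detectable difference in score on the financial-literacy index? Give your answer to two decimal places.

Minimum detectable difference ≈ 1.26 points

δ = (z_{α/2} + z_β) · √((σ₁²+σ₂²)/n)
  = (1.645 + 1.036) · √(288/1308)
  = 2.681 · √0.22018
  = 2.681 · 0.4692
  = 1.2580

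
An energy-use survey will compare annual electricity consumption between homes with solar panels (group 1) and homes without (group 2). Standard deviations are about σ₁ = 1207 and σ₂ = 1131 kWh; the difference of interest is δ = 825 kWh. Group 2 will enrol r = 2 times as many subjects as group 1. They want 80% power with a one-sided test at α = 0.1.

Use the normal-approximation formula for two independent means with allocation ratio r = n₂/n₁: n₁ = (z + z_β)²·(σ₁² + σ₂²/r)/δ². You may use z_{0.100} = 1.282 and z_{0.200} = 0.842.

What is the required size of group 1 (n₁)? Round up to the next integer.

n₁ = (z_α + z_β)² · (σ₁² + σ₂²/r) / δ²
   = (1.282 + 0.842)² · (1207² + 1131²/2) / 825²
   = 4.5114 · (1456849 + 639580.5) / 680625
   = 4.5114 · 2096429.5 / 680625
   = 13.90
Round up → n₁ = 14; n₂ = r·n₁ = 2 × 14 = 28.

n₁ = 14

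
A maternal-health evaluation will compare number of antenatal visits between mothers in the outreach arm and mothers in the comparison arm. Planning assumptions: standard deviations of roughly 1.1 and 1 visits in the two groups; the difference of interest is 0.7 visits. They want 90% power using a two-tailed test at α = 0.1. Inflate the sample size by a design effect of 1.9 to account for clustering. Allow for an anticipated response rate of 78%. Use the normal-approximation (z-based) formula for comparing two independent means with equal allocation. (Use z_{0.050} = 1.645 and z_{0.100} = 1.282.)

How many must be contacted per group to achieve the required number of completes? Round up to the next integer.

n = 95 per group

n = (z_{α/2} + z_β)² · (σ₁² + σ₂²) / δ²
  = (1.645 + 1.282)² · (1.1² + 1² = 2.21) / 0.7²
  = 8.5673 · 2.21 / 0.49
  = 38.64
Design effect: 1.9 × 38.64 = 73.42.
Adjust for 78% response: 73.42 / 0.78 = 94.12.
Round up → n = 95 per group.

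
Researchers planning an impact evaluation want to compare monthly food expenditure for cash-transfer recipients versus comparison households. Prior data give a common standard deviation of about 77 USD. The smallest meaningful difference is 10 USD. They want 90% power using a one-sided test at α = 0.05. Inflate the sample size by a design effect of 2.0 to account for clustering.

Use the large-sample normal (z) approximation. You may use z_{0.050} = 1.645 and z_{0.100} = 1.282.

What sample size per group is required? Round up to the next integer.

n = (z_α + z_β)² · (σ₁² + σ₂²) / δ²
  = (1.645 + 1.282)² · (2·77² = 11858) / 10²
  = 8.5673 · 11858 / 100
  = 1015.91
Design effect: 2.0 × 1015.91 = 2031.83.
Round up → n = 2032 per group.

n = 2032 per group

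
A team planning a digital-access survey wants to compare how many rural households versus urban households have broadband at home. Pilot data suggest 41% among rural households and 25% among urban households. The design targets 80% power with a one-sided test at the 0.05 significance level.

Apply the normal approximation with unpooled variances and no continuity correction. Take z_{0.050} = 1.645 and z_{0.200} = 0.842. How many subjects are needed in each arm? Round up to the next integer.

n = 104 per group

n = (z_α + z_β)² · [p₁(1−p₁) + p₂(1−p₂)] / (p₁ − p₂)²
  = (1.645 + 0.842)² · (0.41·0.59 + 0.25·0.75) / (0.16)²
  = (2.487)² · (0.2419 + 0.1875) / 0.0256
  = 6.1852 · 0.4294 / 0.0256
  = 103.75
Round up → n = 104 per group.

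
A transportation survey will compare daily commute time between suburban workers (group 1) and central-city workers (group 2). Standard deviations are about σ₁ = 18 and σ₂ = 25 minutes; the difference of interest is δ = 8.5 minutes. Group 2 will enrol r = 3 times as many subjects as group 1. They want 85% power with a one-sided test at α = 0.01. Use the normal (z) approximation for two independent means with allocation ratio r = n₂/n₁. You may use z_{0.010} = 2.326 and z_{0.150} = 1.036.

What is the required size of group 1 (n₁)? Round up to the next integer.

n₁ = 84

n₁ = (z_α + z_β)² · (σ₁² + σ₂²/r) / δ²
   = (2.326 + 1.036)² · (18² + 25²/3) / 8.5²
   = 11.3030 · (324 + 208.3333) / 72.25
   = 11.3030 · 532.3333 / 72.25
   = 83.28
Round up → n₁ = 84; n₂ = r·n₁ = 3 × 84 = 252.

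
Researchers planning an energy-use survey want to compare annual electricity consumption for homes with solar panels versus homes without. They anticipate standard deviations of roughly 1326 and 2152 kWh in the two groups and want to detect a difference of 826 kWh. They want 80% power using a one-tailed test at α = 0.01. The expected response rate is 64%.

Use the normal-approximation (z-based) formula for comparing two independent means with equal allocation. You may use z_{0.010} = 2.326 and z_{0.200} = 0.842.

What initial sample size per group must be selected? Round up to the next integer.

n = (z_α + z_β)² · (σ₁² + σ₂²) / δ²
  = (2.326 + 0.842)² · (1326² + 2152² = 6389380) / 826²
  = 10.0362 · 6389380 / 682276
  = 93.99
Adjust for 64% response: 93.99 / 0.64 = 146.86.
Round up → n = 147 per group.

n = 147 per group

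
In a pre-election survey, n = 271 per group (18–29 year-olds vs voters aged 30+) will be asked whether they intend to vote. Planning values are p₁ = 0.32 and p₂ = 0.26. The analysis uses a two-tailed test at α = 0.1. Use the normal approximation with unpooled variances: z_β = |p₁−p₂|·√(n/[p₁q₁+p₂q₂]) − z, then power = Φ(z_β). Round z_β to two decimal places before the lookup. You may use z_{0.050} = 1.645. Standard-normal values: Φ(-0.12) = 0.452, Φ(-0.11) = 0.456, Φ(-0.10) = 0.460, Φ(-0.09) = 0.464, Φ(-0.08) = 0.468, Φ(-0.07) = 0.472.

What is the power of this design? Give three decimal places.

Power ≈ 0.460

z_β = |p₁−p₂|·√(n/[p₁q₁+p₂q₂]) − z_{α/2}
    = 0.06 · √(271/0.4100) − 1.645
    = 0.06 · 25.7094 − 1.645
    = 1.5426 − 1.645 = -0.1024 → -0.10
Power = Φ(-0.10) = 0.460.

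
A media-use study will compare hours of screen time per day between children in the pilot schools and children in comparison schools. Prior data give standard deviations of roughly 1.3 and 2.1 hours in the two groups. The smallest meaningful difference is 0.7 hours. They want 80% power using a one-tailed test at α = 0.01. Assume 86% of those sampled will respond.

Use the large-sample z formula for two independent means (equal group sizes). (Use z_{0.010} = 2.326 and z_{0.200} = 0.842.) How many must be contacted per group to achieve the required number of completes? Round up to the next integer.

n = 146 per group

n = (z_α + z_β)² · (σ₁² + σ₂²) / δ²
  = (2.326 + 0.842)² · (1.3² + 2.1² = 6.1) / 0.7²
  = 10.0362 · 6.1 / 0.49
  = 124.94
Adjust for 86% response: 124.94 / 0.86 = 145.28.
Round up → n = 146 per group.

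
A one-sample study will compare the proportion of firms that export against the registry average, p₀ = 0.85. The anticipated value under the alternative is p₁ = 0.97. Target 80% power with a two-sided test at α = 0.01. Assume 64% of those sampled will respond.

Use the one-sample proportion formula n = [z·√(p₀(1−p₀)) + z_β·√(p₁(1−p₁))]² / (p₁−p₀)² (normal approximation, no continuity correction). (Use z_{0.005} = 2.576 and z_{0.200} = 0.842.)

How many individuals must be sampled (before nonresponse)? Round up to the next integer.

n = [z_{α/2}·√(p₀q₀) + z_β·√(p₁q₁)]² / (p₁ − p₀)²
  = [2.576·√(0.85·0.15) + 0.842·√(0.97·0.03)]² / (0.12)²
  = [2.576·0.3571 + 0.842·0.1706]² / 0.0144
  = [1.0635]² / 0.0144
  = 78.54
Adjust for 64% response: 78.54 / 0.64 = 122.71.
Round up → n = 123.

n = 123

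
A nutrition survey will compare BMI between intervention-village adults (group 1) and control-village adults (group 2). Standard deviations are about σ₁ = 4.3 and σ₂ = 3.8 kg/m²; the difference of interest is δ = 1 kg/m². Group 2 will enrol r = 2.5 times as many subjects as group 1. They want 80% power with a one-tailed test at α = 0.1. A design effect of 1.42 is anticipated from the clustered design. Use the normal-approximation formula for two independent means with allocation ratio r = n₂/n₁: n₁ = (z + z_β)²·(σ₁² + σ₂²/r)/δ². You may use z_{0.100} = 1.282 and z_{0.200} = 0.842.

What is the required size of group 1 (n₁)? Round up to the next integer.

n₁ = (z_α + z_β)² · (σ₁² + σ₂²/r) / δ²
   = (1.282 + 0.842)² · (4.3² + 3.8²/2.5) / 1²
   = 4.5114 · (18.49 + 5.776) / 1
   = 4.5114 · 24.266 / 1
   = 109.47
Design effect: 1.42 × 109.47 = 155.45.
Round up → n₁ = 156; n₂ = r·n₁ = 2.5 × 156 = 390.

n₁ = 156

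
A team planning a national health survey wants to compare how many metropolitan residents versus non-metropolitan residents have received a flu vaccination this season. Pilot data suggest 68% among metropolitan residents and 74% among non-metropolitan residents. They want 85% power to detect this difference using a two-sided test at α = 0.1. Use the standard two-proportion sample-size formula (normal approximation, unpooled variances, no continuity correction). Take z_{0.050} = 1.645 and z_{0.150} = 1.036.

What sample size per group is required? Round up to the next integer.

n = 819 per group

n = (z_{α/2} + z_β)² · [p₁(1−p₁) + p₂(1−p₂)] / (p₁ − p₂)²
  = (1.645 + 1.036)² · (0.68·0.32 + 0.74·0.26) / (-0.06)²
  = (2.681)² · (0.2176 + 0.1924) / 0.0036
  = 7.1878 · 0.4100 / 0.0036
  = 818.61
Round up → n = 819 per group.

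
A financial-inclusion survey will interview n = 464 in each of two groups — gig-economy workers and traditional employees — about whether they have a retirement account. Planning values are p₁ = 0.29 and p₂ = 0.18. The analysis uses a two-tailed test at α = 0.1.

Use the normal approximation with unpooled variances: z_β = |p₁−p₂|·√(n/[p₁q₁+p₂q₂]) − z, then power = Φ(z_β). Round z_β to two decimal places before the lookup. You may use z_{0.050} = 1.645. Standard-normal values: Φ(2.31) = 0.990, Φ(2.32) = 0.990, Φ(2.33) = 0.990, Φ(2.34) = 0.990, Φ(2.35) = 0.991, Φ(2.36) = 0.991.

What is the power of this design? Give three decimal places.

z_β = |p₁−p₂|·√(n/[p₁q₁+p₂q₂]) − z_{α/2}
    = 0.11 · √(464/0.3535) − 1.645
    = 0.11 · 36.2297 − 1.645
    = 3.9853 − 1.645 = 2.3403 → 2.34
Power = Φ(2.34) = 0.990.

Power ≈ 0.990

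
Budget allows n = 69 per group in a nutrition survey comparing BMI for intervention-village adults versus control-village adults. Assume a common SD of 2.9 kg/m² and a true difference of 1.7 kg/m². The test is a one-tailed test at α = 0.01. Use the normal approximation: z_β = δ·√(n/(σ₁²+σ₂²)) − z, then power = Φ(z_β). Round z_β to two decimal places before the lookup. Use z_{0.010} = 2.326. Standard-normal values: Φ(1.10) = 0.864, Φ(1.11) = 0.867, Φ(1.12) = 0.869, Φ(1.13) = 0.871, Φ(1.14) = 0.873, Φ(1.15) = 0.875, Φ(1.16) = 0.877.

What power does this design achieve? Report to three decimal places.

Power ≈ 0.869

z_β = δ·√(n/(σ₁²+σ₂²)) − z_α
    = 1.7 · √(69/16.82) − 2.326
    = 1.7 · 2.02540 − 2.326
    = 3.4432 − 2.326 = 1.1172 → 1.12
Power = Φ(1.12) = 0.869.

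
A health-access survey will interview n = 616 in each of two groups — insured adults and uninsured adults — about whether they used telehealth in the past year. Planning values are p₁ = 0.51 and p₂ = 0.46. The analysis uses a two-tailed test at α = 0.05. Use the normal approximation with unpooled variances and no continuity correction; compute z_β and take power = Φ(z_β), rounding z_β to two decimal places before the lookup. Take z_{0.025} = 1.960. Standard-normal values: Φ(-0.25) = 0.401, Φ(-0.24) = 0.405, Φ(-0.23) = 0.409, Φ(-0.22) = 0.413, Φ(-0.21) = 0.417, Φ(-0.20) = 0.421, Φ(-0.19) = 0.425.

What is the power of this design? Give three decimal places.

Power ≈ 0.421

z_β = |p₁−p₂|·√(n/[p₁q₁+p₂q₂]) − z_{α/2}
    = 0.05 · √(616/0.4983) − 1.960
    = 0.05 · 35.1597 − 1.960
    = 1.7580 − 1.960 = -0.2020 → -0.20
Power = Φ(-0.20) = 0.421.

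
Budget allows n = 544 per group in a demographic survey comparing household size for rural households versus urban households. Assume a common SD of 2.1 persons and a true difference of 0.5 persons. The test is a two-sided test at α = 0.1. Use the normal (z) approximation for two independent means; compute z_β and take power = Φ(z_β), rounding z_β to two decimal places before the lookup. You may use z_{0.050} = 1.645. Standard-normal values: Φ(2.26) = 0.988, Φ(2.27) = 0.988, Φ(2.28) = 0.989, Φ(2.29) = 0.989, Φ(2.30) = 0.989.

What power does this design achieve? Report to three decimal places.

Power ≈ 0.989

z_β = δ·√(n/(σ₁²+σ₂²)) − z_{α/2}
    = 0.5 · √(544/8.82) − 1.645
    = 0.5 · 7.85353 − 1.645
    = 3.9268 − 1.645 = 2.2818 → 2.28
Power = Φ(2.28) = 0.989.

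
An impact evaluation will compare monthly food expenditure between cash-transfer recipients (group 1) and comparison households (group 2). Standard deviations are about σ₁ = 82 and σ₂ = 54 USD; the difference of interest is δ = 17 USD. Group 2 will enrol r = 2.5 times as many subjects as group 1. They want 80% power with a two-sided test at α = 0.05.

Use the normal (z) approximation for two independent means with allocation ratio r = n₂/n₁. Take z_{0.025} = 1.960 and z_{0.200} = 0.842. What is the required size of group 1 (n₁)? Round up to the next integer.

n₁ = (z_{α/2} + z_β)² · (σ₁² + σ₂²/r) / δ²
   = (1.960 + 0.842)² · (82² + 54²/2.5) / 17²
   = 7.8512 · (6724 + 1166.4) / 289
   = 7.8512 · 7890.4 / 289
   = 214.36
Round up → n₁ = 215; n₂ = r·n₁ = 2.5 × 215 = 538.

n₁ = 215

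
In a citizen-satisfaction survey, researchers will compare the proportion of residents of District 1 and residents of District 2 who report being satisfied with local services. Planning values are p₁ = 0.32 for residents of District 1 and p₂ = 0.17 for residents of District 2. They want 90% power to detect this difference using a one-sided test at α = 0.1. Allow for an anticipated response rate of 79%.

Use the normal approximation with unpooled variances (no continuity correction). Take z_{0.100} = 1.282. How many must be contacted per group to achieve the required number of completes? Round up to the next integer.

n = (z_α + z_β)² · [p₁(1−p₁) + p₂(1−p₂)] / (p₁ − p₂)²
  = (1.282 + 1.282)² · (0.32·0.68 + 0.17·0.83) / (0.15)²
  = (2.564)² · (0.2176 + 0.1411) / 0.0225
  = 6.5741 · 0.3587 / 0.0225
  = 104.81
Adjust for 79% response: 104.81 / 0.79 = 132.67.
Round up → n = 133 per group.

n = 133 per group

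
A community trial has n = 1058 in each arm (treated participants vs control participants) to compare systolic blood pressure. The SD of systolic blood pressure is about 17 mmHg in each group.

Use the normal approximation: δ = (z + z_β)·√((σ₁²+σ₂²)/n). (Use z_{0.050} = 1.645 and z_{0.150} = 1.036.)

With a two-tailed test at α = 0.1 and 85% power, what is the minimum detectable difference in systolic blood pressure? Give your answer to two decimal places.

Minimum detectable difference ≈ 1.98 mmHg

δ = (z_{α/2} + z_β) · √((σ₁²+σ₂²)/n)
  = (1.645 + 1.036) · √(578/1058)
  = 2.681 · √0.54631
  = 2.681 · 0.7391
  = 1.9816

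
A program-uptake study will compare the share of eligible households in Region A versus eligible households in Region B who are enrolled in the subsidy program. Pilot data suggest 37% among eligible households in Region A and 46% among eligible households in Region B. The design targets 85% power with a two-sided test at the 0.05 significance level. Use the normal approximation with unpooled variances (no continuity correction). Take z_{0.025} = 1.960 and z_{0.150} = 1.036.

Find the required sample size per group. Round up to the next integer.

n = 534 per group

n = (z_{α/2} + z_β)² · [p₁(1−p₁) + p₂(1−p₂)] / (p₁ − p₂)²
  = (1.960 + 1.036)² · (0.37·0.63 + 0.46·0.54) / (-0.09)²
  = (2.996)² · (0.2331 + 0.2484) / 0.0081
  = 8.9760 · 0.4815 / 0.0081
  = 533.57
Round up → n = 534 per group.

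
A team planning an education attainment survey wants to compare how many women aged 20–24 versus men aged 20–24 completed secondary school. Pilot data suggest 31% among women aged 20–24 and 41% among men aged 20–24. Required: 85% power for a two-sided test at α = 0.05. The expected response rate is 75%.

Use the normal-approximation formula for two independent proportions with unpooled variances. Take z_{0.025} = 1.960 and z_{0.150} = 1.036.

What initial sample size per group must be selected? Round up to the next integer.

n = 546 per group

n = (z_{α/2} + z_β)² · [p₁(1−p₁) + p₂(1−p₂)] / (p₁ − p₂)²
  = (1.960 + 1.036)² · (0.31·0.69 + 0.41·0.59) / (-0.10)²
  = (2.996)² · (0.2139 + 0.2419) / 0.0100
  = 8.9760 · 0.4558 / 0.0100
  = 409.13
Adjust for 75% response: 409.13 / 0.75 = 545.50.
Round up → n = 546 per group.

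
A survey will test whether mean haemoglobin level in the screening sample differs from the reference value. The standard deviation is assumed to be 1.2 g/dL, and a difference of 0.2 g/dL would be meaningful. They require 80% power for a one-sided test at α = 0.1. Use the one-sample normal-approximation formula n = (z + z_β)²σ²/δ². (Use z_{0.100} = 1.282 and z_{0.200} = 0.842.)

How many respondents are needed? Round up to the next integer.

n = 163

n = (z_α + z_β)² · σ² / δ²
  = (1.282 + 0.842)² · 1.2² / 0.2²
  = 4.5114 · 1.44 / 0.04
  = 162.41
Round up → n = 163.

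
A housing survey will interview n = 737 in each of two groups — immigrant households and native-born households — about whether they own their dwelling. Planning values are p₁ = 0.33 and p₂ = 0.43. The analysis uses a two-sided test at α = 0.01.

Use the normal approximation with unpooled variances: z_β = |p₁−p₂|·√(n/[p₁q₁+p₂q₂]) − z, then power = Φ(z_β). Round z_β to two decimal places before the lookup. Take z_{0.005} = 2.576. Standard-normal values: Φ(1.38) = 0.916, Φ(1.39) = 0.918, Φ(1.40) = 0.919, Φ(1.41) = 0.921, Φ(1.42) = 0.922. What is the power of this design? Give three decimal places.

z_β = |p₁−p₂|·√(n/[p₁q₁+p₂q₂]) − z_{α/2}
    = 0.10 · √(737/0.4662) − 2.576
    = 0.10 · 39.7601 − 2.576
    = 3.9760 − 2.576 = 1.4000 → 1.40
Power = Φ(1.40) = 0.919.

Power ≈ 0.919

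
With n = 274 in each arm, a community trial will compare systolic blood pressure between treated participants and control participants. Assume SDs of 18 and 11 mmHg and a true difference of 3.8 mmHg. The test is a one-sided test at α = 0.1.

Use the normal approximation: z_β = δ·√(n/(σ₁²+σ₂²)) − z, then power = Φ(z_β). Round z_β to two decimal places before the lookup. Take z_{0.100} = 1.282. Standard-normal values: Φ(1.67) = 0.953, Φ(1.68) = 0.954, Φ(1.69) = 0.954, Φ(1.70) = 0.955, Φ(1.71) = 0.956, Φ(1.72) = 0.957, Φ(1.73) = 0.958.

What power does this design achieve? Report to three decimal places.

Power ≈ 0.955

z_β = δ·√(n/(σ₁²+σ₂²)) − z_α
    = 3.8 · √(274/445) − 1.282
    = 3.8 · 0.78468 − 1.282
    = 2.9818 − 1.282 = 1.6998 → 1.70
Power = Φ(1.70) = 0.955.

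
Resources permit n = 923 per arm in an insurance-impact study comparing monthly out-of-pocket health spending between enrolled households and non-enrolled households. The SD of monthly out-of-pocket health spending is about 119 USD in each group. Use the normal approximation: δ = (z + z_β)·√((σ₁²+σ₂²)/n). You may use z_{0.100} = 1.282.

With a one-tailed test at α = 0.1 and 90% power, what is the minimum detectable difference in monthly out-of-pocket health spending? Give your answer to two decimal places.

Minimum detectable difference ≈ 14.20 USD

δ = (z_α + z_β) · √((σ₁²+σ₂²)/n)
  = (1.282 + 1.282) · √(28322/923)
  = 2.564 · √30.6847
  = 2.564 · 5.5394
  = 14.2030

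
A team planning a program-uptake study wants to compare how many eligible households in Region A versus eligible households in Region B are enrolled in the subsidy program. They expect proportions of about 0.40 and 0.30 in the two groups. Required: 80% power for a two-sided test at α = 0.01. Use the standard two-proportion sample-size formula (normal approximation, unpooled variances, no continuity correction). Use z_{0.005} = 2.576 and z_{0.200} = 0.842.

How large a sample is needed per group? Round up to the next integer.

n = 526 per group

n = (z_{α/2} + z_β)² · [p₁(1−p₁) + p₂(1−p₂)] / (p₁ − p₂)²
  = (2.576 + 0.842)² · (0.40·0.60 + 0.30·0.70) / (0.10)²
  = (3.418)² · (0.2400 + 0.2100) / 0.0100
  = 11.6827 · 0.4500 / 0.0100
  = 525.72
Round up → n = 526 per group.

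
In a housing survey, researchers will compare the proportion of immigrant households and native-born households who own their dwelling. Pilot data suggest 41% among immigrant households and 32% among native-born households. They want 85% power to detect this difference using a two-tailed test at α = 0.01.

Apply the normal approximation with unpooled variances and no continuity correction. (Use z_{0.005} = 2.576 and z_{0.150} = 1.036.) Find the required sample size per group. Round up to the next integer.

n = (z_{α/2} + z_β)² · [p₁(1−p₁) + p₂(1−p₂)] / (p₁ − p₂)²
  = (2.576 + 1.036)² · (0.41·0.59 + 0.32·0.68) / (0.09)²
  = (3.612)² · (0.2419 + 0.2176) / 0.0081
  = 13.0465 · 0.4595 / 0.0081
  = 740.11
Round up → n = 741 per group.

n = 741 per group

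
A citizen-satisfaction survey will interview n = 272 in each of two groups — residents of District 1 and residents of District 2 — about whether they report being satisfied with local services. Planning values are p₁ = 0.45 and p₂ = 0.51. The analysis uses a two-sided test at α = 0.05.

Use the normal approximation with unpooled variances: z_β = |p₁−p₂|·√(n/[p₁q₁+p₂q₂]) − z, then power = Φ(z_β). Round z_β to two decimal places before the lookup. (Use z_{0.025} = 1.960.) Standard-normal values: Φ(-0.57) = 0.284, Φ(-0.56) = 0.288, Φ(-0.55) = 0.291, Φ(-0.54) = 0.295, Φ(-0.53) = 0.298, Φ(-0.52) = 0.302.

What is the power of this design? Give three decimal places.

z_β = |p₁−p₂|·√(n/[p₁q₁+p₂q₂]) − z_{α/2}
    = 0.06 · √(272/0.4974) − 1.960
    = 0.06 · 23.3847 − 1.960
    = 1.4031 − 1.960 = -0.5569 → -0.56
Power = Φ(-0.56) = 0.288.

Power ≈ 0.288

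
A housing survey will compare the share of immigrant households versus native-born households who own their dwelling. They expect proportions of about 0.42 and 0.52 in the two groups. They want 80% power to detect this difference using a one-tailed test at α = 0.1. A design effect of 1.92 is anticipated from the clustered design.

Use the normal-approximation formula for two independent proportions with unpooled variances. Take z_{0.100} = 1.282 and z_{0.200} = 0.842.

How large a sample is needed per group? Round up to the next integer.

n = 428 per group

n = (z_α + z_β)² · [p₁(1−p₁) + p₂(1−p₂)] / (p₁ − p₂)²
  = (1.282 + 0.842)² · (0.42·0.58 + 0.52·0.48) / (-0.10)²
  = (2.124)² · (0.2436 + 0.2496) / 0.0100
  = 4.5114 · 0.4932 / 0.0100
  = 222.50
Design effect: 1.92 × 222.50 = 427.20.
Round up → n = 428 per group.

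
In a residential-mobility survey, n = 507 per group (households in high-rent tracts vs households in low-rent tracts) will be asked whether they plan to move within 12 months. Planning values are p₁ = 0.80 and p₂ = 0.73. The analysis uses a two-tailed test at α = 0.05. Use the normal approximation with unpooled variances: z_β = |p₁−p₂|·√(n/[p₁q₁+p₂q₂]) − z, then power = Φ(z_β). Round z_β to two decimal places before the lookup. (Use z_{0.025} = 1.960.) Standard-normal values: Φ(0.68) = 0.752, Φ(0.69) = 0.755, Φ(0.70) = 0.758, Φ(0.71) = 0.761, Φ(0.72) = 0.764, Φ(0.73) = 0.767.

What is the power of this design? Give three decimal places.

Power ≈ 0.752

z_β = |p₁−p₂|·√(n/[p₁q₁+p₂q₂]) − z_{α/2}
    = 0.07 · √(507/0.3571) − 1.960
    = 0.07 · 37.6798 − 1.960
    = 2.6376 − 1.960 = 0.6776 → 0.68
Power = Φ(0.68) = 0.752.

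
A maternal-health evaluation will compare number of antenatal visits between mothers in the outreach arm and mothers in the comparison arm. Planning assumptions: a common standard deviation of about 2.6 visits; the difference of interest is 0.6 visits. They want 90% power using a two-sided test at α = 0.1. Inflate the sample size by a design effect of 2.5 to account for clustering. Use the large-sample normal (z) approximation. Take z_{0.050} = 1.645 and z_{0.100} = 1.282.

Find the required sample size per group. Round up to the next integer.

n = 805 per group

n = (z_{α/2} + z_β)² · (σ₁² + σ₂²) / δ²
  = (1.645 + 1.282)² · (2·2.6² = 13.52) / 0.6²
  = 8.5673 · 13.52 / 0.36
  = 321.75
Design effect: 2.5 × 321.75 = 804.38.
Round up → n = 805 per group.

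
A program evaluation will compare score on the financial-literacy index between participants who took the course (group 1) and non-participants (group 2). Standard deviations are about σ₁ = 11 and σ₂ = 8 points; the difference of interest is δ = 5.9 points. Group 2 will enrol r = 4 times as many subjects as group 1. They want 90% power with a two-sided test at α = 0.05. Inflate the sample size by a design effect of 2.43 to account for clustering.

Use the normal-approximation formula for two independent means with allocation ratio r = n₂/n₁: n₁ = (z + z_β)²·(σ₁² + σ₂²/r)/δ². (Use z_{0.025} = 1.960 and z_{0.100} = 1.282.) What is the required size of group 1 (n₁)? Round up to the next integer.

n₁ = (z_{α/2} + z_β)² · (σ₁² + σ₂²/r) / δ²
   = (1.960 + 1.282)² · (11² + 8²/4) / 5.9²
   = 10.5106 · (121 + 16) / 34.81
   = 10.5106 · 137 / 34.81
   = 41.37
Design effect: 2.43 × 41.37 = 100.52.
Round up → n₁ = 101; n₂ = r·n₁ = 4 × 101 = 404.

n₁ = 101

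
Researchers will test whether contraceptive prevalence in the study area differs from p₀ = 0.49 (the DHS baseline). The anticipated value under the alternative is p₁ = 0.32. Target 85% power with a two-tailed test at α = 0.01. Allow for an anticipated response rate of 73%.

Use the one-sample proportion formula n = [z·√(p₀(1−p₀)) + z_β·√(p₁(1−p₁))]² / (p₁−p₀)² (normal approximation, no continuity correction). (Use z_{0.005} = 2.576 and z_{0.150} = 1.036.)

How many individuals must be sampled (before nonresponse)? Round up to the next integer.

n = 149

n = [z_{α/2}·√(p₀q₀) + z_β·√(p₁q₁)]² / (p₁ − p₀)²
  = [2.576·√(0.49·0.51) + 1.036·√(0.32·0.68)]² / (-0.17)²
  = [2.576·0.4999 + 1.036·0.4665]² / 0.0289
  = [1.7710]² / 0.0289
  = 108.53
Adjust for 73% response: 108.53 / 0.73 = 148.67.
Round up → n = 149.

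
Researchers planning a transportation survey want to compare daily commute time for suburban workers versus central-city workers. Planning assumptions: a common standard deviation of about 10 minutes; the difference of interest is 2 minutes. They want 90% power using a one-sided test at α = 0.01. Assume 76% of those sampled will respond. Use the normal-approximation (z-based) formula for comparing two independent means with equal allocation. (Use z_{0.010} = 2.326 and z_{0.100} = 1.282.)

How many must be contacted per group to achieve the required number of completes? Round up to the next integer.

n = (z_α + z_β)² · (σ₁² + σ₂²) / δ²
  = (2.326 + 1.282)² · (2·10² = 200) / 2²
  = 13.0177 · 200 / 4
  = 650.88
Adjust for 76% response: 650.88 / 0.76 = 856.43.
Round up → n = 857 per group.

n = 857 per group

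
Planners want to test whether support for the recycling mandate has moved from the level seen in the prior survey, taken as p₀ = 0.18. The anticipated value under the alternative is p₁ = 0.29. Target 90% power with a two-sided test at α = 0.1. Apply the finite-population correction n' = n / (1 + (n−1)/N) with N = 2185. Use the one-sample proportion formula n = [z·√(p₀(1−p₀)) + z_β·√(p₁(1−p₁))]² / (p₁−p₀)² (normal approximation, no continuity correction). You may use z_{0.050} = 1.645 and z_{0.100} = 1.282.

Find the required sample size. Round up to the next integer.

n = 116

n = [z_{α/2}·√(p₀q₀) + z_β·√(p₁q₁)]² / (p₁ − p₀)²
  = [1.645·√(0.18·0.82) + 1.282·√(0.29·0.71)]² / (0.11)²
  = [1.645·0.3842 + 1.282·0.4538]² / 0.0121
  = [1.2137]² / 0.0121
  = 121.74
Finite-population correction (N = 2185): 121.74 / (1 + (121.74 − 1)/2185) = 115.37.
Round up → n = 116.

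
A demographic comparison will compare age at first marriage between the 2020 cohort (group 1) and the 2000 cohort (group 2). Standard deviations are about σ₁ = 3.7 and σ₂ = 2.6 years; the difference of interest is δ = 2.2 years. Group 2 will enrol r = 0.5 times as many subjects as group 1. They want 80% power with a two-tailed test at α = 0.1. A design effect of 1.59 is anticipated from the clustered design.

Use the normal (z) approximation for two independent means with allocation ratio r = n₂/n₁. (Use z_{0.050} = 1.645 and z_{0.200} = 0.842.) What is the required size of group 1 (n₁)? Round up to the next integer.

n₁ = (z_{α/2} + z_β)² · (σ₁² + σ₂²/r) / δ²
   = (1.645 + 0.842)² · (3.7² + 2.6²/0.5) / 2.2²
   = 6.1852 · (13.69 + 13.52) / 4.84
   = 6.1852 · 27.21 / 4.84
   = 34.77
Design effect: 1.59 × 34.77 = 55.29.
Round up → n₁ = 56; n₂ = r·n₁ = 0.5 × 56 = 28.

n₁ = 56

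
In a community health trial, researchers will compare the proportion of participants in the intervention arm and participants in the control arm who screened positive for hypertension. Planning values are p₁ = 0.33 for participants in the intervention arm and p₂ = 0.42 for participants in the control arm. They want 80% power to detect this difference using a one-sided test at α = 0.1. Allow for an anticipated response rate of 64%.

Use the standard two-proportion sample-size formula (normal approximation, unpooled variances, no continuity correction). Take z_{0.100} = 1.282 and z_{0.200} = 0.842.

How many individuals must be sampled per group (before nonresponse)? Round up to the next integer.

n = (z_α + z_β)² · [p₁(1−p₁) + p₂(1−p₂)] / (p₁ − p₂)²
  = (1.282 + 0.842)² · (0.33·0.67 + 0.42·0.58) / (-0.09)²
  = (2.124)² · (0.2211 + 0.2436) / 0.0081
  = 4.5114 · 0.4647 / 0.0081
  = 258.82
Adjust for 64% response: 258.82 / 0.64 = 404.41.
Round up → n = 405 per group.

n = 405 per group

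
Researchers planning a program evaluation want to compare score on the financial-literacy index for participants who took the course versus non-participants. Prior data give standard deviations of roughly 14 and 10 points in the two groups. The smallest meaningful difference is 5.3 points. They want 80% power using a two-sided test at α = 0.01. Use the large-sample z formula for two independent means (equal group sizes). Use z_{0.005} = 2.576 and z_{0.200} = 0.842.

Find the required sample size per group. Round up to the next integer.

n = 124 per group

n = (z_{α/2} + z_β)² · (σ₁² + σ₂²) / δ²
  = (2.576 + 0.842)² · (14² + 10² = 296) / 5.3²
  = 11.6827 · 296 / 28.09
  = 123.11
Round up → n = 124 per group.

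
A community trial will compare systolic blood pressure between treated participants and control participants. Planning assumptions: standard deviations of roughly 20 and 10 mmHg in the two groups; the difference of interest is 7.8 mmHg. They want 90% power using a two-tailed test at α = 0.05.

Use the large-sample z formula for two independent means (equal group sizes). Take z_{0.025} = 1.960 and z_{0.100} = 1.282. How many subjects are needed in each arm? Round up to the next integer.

n = (z_{α/2} + z_β)² · (σ₁² + σ₂²) / δ²
  = (1.960 + 1.282)² · (20² + 10² = 500) / 7.8²
  = 10.5106 · 500 / 60.84
  = 86.38
Round up → n = 87 per group.

n = 87 per group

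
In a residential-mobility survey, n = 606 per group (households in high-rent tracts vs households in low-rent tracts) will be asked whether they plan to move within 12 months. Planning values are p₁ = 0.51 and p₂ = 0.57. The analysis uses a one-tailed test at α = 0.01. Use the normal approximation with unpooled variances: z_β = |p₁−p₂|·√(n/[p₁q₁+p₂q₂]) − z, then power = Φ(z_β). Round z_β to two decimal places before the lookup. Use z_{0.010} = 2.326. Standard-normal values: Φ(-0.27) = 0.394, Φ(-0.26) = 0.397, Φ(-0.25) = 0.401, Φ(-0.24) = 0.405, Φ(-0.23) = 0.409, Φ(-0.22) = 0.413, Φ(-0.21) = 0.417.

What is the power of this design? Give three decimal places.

Power ≈ 0.409

z_β = |p₁−p₂|·√(n/[p₁q₁+p₂q₂]) − z_α
    = 0.06 · √(606/0.4950) − 2.326
    = 0.06 · 34.9892 − 2.326
    = 2.0994 − 2.326 = -0.2266 → -0.23
Power = Φ(-0.23) = 0.409.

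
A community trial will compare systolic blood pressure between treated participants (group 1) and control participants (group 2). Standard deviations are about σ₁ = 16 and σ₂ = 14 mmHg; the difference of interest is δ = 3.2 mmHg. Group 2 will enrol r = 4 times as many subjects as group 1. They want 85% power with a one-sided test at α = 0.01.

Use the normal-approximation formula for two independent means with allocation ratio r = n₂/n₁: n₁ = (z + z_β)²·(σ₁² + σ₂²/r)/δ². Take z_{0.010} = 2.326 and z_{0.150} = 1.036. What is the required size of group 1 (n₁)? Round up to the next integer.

n₁ = 337

n₁ = (z_α + z_β)² · (σ₁² + σ₂²/r) / δ²
   = (2.326 + 1.036)² · (16² + 14²/4) / 3.2²
   = 11.3030 · (256 + 49) / 10.24
   = 11.3030 · 305 / 10.24
   = 336.66
Round up → n₁ = 337; n₂ = r·n₁ = 4 × 337 = 1348.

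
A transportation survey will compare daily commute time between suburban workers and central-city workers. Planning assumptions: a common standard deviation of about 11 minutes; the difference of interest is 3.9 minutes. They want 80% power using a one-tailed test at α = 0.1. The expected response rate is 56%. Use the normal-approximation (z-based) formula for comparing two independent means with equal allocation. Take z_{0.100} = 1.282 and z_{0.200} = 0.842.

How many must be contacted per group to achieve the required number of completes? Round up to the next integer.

n = 129 per group

n = (z_α + z_β)² · (σ₁² + σ₂²) / δ²
  = (1.282 + 0.842)² · (2·11² = 242) / 3.9²
  = 4.5114 · 242 / 15.21
  = 71.78
Adjust for 56% response: 71.78 / 0.56 = 128.18.
Round up → n = 129 per group.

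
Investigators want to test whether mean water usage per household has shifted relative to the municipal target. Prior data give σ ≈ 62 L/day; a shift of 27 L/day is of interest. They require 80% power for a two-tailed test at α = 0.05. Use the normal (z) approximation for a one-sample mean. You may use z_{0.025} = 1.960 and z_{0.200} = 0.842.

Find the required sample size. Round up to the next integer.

n = (z_{α/2} + z_β)² · σ² / δ²
  = (1.960 + 0.842)² · 62² / 27²
  = 7.8512 · 3844 / 729
  = 41.40
Round up → n = 42.

n = 42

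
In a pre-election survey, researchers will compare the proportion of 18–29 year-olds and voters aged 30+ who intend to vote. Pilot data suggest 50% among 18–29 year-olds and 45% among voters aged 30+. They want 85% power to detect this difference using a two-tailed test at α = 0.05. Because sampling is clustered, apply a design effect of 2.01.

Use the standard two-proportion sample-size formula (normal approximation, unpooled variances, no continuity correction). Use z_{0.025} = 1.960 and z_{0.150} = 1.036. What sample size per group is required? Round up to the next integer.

n = (z_{α/2} + z_β)² · [p₁(1−p₁) + p₂(1−p₂)] / (p₁ − p₂)²
  = (1.960 + 1.036)² · (0.50·0.50 + 0.45·0.55) / (0.05)²
  = (2.996)² · (0.2500 + 0.2475) / 0.0025
  = 8.9760 · 0.4975 / 0.0025
  = 1786.23
Design effect: 2.01 × 1786.23 = 3590.32.
Round up → n = 3591 per group.

n = 3591 per group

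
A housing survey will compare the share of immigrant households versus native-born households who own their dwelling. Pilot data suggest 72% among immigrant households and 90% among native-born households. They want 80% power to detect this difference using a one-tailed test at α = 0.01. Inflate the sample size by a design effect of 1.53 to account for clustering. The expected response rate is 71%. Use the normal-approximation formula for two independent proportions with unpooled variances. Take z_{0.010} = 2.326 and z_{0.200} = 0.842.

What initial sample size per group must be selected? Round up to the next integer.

n = 195 per group

n = (z_α + z_β)² · [p₁(1−p₁) + p₂(1−p₂)] / (p₁ − p₂)²
  = (2.326 + 0.842)² · (0.72·0.28 + 0.90·0.10) / (-0.18)²
  = (3.168)² · (0.2016 + 0.0900) / 0.0324
  = 10.0362 · 0.2916 / 0.0324
  = 90.33
Design effect: 1.53 × 90.33 = 138.20.
Adjust for 71% response: 138.20 / 0.71 = 194.65.
Round up → n = 195 per group.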